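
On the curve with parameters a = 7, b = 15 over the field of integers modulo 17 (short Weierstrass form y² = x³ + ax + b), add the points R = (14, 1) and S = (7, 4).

(14, 1) + (7, 4). λ = (4 - 1)/(7 - 14) ≡ 3/10 mod 17. 10⁻¹ ≡ 12 (mod 17), so λ ≡ 2.
  x = λ² - 14 - 7 = 4 - 21 ≡ 0; y = λ·(14 - 0) - 1 ≡ 10. → (0, 10)

(0, 10)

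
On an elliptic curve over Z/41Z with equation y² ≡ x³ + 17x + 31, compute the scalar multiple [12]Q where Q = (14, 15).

(14, 15)

Repeated addition: build up to 12Q.
2Q: tangent at (14, 15): λ = (3·14² + 17)/(2·15) ≡ 31/30. 30⁻¹ ≡ 26 (mod 41) since 30·26 = 780 ≡ 1, so λ ≡ 31·26 ≡ 27.
  x = λ² - 14 - 14 = 729 - 28 ≡ 4; y = λ·(14 - 4) - 15 ≡ 9. → (4, 9)
3Q: (4, 9) + (14, 15). λ = (15 - 9)/(14 - 4) ≡ 6/10 mod 41. 10⁻¹ ≡ 37 (mod 41), so λ ≡ 17.
  x = λ² - 4 - 14 = 289 - 18 ≡ 25; y = λ·(4 - 25) - 9 ≡ 3. → (25, 3)
4Q: (25, 3) + (14, 15). λ = (15 - 3)/(14 - 25) ≡ 12/30 mod 41. 30⁻¹ ≡ 26 (mod 41) since 30·26 = 780 ≡ 1, so λ ≡ 25.
  x = λ² - 25 - 14 = 625 - 39 ≡ 12; y = λ·(25 - 12) - 3 ≡ 35. → (12, 35)
5Q: (12, 35) + (14, 15). λ = (15 - 35)/(14 - 12) ≡ 21/2 mod 41. 2⁻¹ ≡ 21 (mod 41), so λ ≡ 31.
  x = λ² - 12 - 14 = 961 - 26 ≡ 33; y = λ·(12 - 33) - 35 ≡ 11. → (33, 11)
6Q: (33, 11) + (14, 15). λ = (15 - 11)/(14 - 33) ≡ 4/22 mod 41. 22⁻¹ ≡ 28 (mod 41) since 22·28 = 616 ≡ 1, so λ ≡ 30.
  x = λ² - 33 - 14 = 900 - 47 ≡ 33; y = λ·(33 - 33) - 11 ≡ 30. → (33, 30)
7Q: (33, 30) + (14, 15). λ = (15 - 30)/(14 - 33) ≡ 26/22 mod 41. 22⁻¹ ≡ 28 (mod 41), so λ ≡ 31.
  x = λ² - 33 - 14 = 961 - 47 ≡ 12; y = λ·(33 - 12) - 30 ≡ 6. → (12, 6)
8Q: (12, 6) + (14, 15). λ = (15 - 6)/(14 - 12) ≡ 9/2 mod 41. 2⁻¹ ≡ 21 (mod 41), so λ ≡ 25.
  x = λ² - 12 - 14 = 625 - 26 ≡ 25; y = λ·(12 - 25) - 6 ≡ 38. → (25, 38)
9Q: (25, 38) + (14, 15). λ = (15 - 38)/(14 - 25) ≡ 18/30 mod 41. 30⁻¹ ≡ 26 (mod 41) since 30·26 = 780 ≡ 1, so λ ≡ 17.
  x = λ² - 25 - 14 = 289 - 39 ≡ 4; y = λ·(25 - 4) - 38 ≡ 32. → (4, 32)
10Q: (4, 32) + (14, 15). λ = (15 - 32)/(14 - 4) ≡ 24/10 mod 41. 10⁻¹ ≡ 37 (mod 41), so λ ≡ 27.
  x = λ² - 4 - 14 = 729 - 18 ≡ 14; y = λ·(4 - 14) - 32 ≡ 26. → (14, 26)
11Q: (14, 26) + (14, 15): same x and y₁ ≡ -y₂, so the sum is 𝒪.
12Q: 𝒪 + (14, 15) = (14, 15) (identity).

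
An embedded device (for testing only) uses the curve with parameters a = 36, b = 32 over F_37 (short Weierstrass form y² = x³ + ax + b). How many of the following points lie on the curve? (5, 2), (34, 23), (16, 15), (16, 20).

(5, 2): 2² ≡ 4, rhs ≡ 4 → on.
(34, 23): 23² ≡ 11, rhs ≡ 8 → off.
(16, 15): 15² ≡ 3, rhs ≡ 5 → off.
(16, 20): 20² ≡ 30, rhs ≡ 5 → off.

1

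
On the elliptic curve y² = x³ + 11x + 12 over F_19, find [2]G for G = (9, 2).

(10, 1)

tangent at (9, 2): λ = (3·9² + 11)/(2·2) ≡ 7/4. 4⁻¹ ≡ 5 (mod 19) since 4·5 = 20 ≡ 1, so λ ≡ 7·5 ≡ 16.
  x = λ² - 9 - 9 = 256 - 18 ≡ 10; y = λ·(9 - 10) - 2 ≡ 1. → (10, 1)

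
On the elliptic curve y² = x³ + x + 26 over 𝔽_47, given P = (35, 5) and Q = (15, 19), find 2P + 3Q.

(34, 42)

First 2P:
Repeated addition: build up to 2P.
2P: tangent at (35, 5): λ = (3·35² + 1)/(2·5) ≡ 10/10. 10⁻¹ ≡ 33 (mod 47), so λ ≡ 10·33 ≡ 1.
  x = λ² - 35 - 35 = 1 - 70 ≡ 25; y = λ·(35 - 25) - 5 ≡ 5. → (25, 5)
2P = (25, 5).
Next 3Q:
Repeated addition: build up to 3Q.
2Q: tangent at (15, 19): λ = (3·15² + 1)/(2·19) ≡ 18/38. 38⁻¹ ≡ 26 (mod 47) since 38·26 = 988 ≡ 1, so λ ≡ 18·26 ≡ 45.
  x = λ² - 15 - 15 = 2025 - 30 ≡ 21; y = λ·(15 - 21) - 19 ≡ 40. → (21, 40)
3Q: (21, 40) + (15, 19). λ = (19 - 40)/(15 - 21) ≡ 26/41 mod 47. 41⁻¹ ≡ 39 (mod 47) since 41·39 = 1599 ≡ 1, so λ ≡ 27.
  x = λ² - 21 - 15 = 729 - 36 ≡ 35; y = λ·(21 - 35) - 40 ≡ 5. → (35, 5)
3Q = (35, 5).
Finally 2P + 3Q:
(25, 5) + (35, 5). λ = (5 - 5)/(35 - 25) ≡ 0/10 mod 47. 10⁻¹ ≡ 33 (mod 47), so λ ≡ 0.
  x = λ² - 25 - 35 = 0 - 60 ≡ 34; y = λ·(25 - 34) - 5 ≡ 42. → (34, 42)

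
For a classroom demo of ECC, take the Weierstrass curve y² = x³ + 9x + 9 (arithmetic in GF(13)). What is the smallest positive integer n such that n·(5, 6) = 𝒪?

7

2P: tangent at (5, 6): λ = (3·5² + 9)/(2·6) ≡ 6/12. 12⁻¹ ≡ 12 (mod 13) since 12·12 = 144 ≡ 1, so λ ≡ 6·12 ≡ 7.
  x = λ² - 5 - 5 = 49 - 10 ≡ 0; y = λ·(5 - 0) - 6 ≡ 3. → (0, 3)
3P: (0, 3) + (5, 6). λ = (6 - 3)/(5 - 0) ≡ 3/5 mod 13. 5⁻¹ ≡ 8 (mod 13) since 5·8 = 40 ≡ 1, so λ ≡ 11.
  x = λ² - 0 - 5 = 121 - 5 ≡ 12; y = λ·(0 - 12) - 3 ≡ 8. → (12, 8)
4P: (12, 8) + (5, 6). λ = (6 - 8)/(5 - 12) ≡ 11/6 mod 13. 6⁻¹ ≡ 11 (mod 13) since 6·11 = 66 ≡ 1, so λ ≡ 4.
  x = λ² - 12 - 5 = 16 - 17 ≡ 12; y = λ·(12 - 12) - 8 ≡ 5. → (12, 5)
5P: (12, 5) + (5, 6). λ = (6 - 5)/(5 - 12) ≡ 1/6 mod 13. 6⁻¹ ≡ 11 (mod 13), so λ ≡ 11.
  x = λ² - 12 - 5 = 121 - 17 ≡ 0; y = λ·(12 - 0) - 5 ≡ 10. → (0, 10)
6P: (0, 10) + (5, 6). λ = (6 - 10)/(5 - 0) ≡ 9/5 mod 13. 5⁻¹ ≡ 8 (mod 13), so λ ≡ 7.
  x = λ² - 0 - 5 = 49 - 5 ≡ 5; y = λ·(0 - 5) - 10 ≡ 7. → (5, 7)
7P: (5, 7) + (5, 6): same x and y₁ ≡ -y₂, so the sum is 𝒪.
7P = 𝒪, so the order is 7.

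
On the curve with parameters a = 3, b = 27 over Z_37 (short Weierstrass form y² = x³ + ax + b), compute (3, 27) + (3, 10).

O

The two points share x = 3 and their y-coordinates satisfy 27 + 10 ≡ 0 (mod 37), so they are inverses. Their sum is O.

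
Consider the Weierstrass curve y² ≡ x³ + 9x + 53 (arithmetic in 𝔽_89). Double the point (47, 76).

(64, 32)

tangent at (47, 76): λ = (3·47² + 9)/(2·76) ≡ 50/63. 63⁻¹ ≡ 65 (mod 89), so λ ≡ 50·65 ≡ 46.
  x = λ² - 47 - 47 = 2116 - 94 ≡ 64; y = λ·(47 - 64) - 76 ≡ 32. → (64, 32)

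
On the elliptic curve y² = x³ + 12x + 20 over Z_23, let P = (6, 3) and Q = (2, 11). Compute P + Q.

(19, 0)

(6, 3) + (2, 11). λ = (11 - 3)/(2 - 6) ≡ 8/19 mod 23. 19⁻¹ ≡ 17 (mod 23), so λ ≡ 21.
  x = λ² - 6 - 2 = 441 - 8 ≡ 19; y = λ·(6 - 19) - 3 ≡ 0. → (19, 0)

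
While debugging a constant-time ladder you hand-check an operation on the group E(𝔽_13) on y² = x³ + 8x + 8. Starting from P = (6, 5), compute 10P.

(4, 0)

Double-and-add on 10 = (1010)₂. Start with P = (6, 5) for the leading 1-bit.
double: tangent at (6, 5): λ = (3·6² + 8)/(2·5) ≡ 12/10. 10⁻¹ ≡ 4 (mod 13), so λ ≡ 12·4 ≡ 9.
  x = λ² - 6 - 6 = 81 - 12 ≡ 4; y = λ·(6 - 4) - 5 ≡ 0. → (4, 0)
double: (4, 0) + (4, 0): same x and y₁ ≡ -y₂, so the sum is 𝒪.
add P: 𝒪 + (6, 5) = (6, 5) (identity).
double: tangent at (6, 5): λ = (3·6² + 8)/(2·5) ≡ 12/10. 10⁻¹ ≡ 4 (mod 13) since 10·4 = 40 ≡ 1, so λ ≡ 12·4 ≡ 9.
  x = λ² - 6 - 6 = 81 - 12 ≡ 4; y = λ·(6 - 4) - 5 ≡ 0. → (4, 0)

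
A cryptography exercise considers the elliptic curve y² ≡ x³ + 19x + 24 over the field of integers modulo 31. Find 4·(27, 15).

Write Q = (27, 15).
Repeated addition: build up to 4Q.
2Q: tangent at (27, 15): λ = (3·27² + 19)/(2·15) ≡ 5/30. 30⁻¹ ≡ 30 (mod 31) since 30·30 = 900 ≡ 1, so λ ≡ 5·30 ≡ 26.
  x = λ² - 27 - 27 = 676 - 54 ≡ 2; y = λ·(27 - 2) - 15 ≡ 15. → (2, 15)
3Q: (2, 15) + (27, 15). λ = (15 - 15)/(27 - 2) ≡ 0/25 mod 31. 25⁻¹ ≡ 5 (mod 31) since 25·5 = 125 ≡ 1, so λ ≡ 0.
  x = λ² - 2 - 27 = 0 - 29 ≡ 2; y = λ·(2 - 2) - 15 ≡ 16. → (2, 16)
4Q: (2, 16) + (27, 15). λ = (15 - 16)/(27 - 2) ≡ 30/25 mod 31. 25⁻¹ ≡ 5 (mod 31) since 25·5 = 125 ≡ 1, so λ ≡ 26.
  x = λ² - 2 - 27 = 676 - 29 ≡ 27; y = λ·(2 - 27) - 16 ≡ 16. → (27, 16)

(27, 16)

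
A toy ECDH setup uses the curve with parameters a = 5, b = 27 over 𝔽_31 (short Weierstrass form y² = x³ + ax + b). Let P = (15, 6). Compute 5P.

Repeated addition: build up to 5P.
2P: tangent at (15, 6): λ = (3·15² + 5)/(2·6) ≡ 29/12. 12⁻¹ ≡ 13 (mod 31), so λ ≡ 29·13 ≡ 5.
  x = λ² - 15 - 15 = 25 - 30 ≡ 26; y = λ·(15 - 26) - 6 ≡ 1. → (26, 1)
3P: (26, 1) + (15, 6). λ = (6 - 1)/(15 - 26) ≡ 5/20 mod 31. 20⁻¹ ≡ 14 (mod 31), so λ ≡ 8.
  x = λ² - 26 - 15 = 64 - 41 ≡ 23; y = λ·(26 - 23) - 1 ≡ 23. → (23, 23)
4P: (23, 23) + (15, 6). λ = (6 - 23)/(15 - 23) ≡ 14/23 mod 31. 23⁻¹ ≡ 27 (mod 31) since 23·27 = 621 ≡ 1, so λ ≡ 6.
  x = λ² - 23 - 15 = 36 - 38 ≡ 29; y = λ·(23 - 29) - 23 ≡ 3. → (29, 3)
5P: (29, 3) + (15, 6). λ = (6 - 3)/(15 - 29) ≡ 3/17 mod 31. 17⁻¹ ≡ 11 (mod 31), so λ ≡ 2.
  x = λ² - 29 - 15 = 4 - 44 ≡ 22; y = λ·(29 - 22) - 3 ≡ 11. → (22, 11)

(22, 11)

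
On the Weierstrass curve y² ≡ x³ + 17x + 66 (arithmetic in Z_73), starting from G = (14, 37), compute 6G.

Double-and-add on 6 = (110)₂. Start with G = (14, 37) for the leading 1-bit.
double: tangent at (14, 37): λ = (3·14² + 17)/(2·37) ≡ 21/1. 1⁻¹ ≡ 1 (mod 73) since 1·1 = 1 ≡ 1, so λ ≡ 21·1 ≡ 21.
  x = λ² - 14 - 14 = 441 - 28 ≡ 48; y = λ·(14 - 48) - 37 ≡ 52. → (48, 52)
add G: (48, 52) + (14, 37). λ = (37 - 52)/(14 - 48) ≡ 58/39 mod 73. 39⁻¹ ≡ 15 (mod 73) since 39·15 = 585 ≡ 1, so λ ≡ 67.
  x = λ² - 48 - 14 = 4489 - 62 ≡ 47; y = λ·(48 - 47) - 52 ≡ 15. → (47, 15)
double: tangent at (47, 15): λ = (3·47² + 17)/(2·15) ≡ 1/30. 30⁻¹ ≡ 56 (mod 73), so λ ≡ 1·56 ≡ 56.
  x = λ² - 47 - 47 = 3136 - 94 ≡ 49; y = λ·(47 - 49) - 15 ≡ 19. → (49, 19)

(49, 19)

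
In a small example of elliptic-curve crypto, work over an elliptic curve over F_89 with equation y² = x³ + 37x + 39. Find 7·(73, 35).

(31, 19)

Write Q = (73, 35).
Repeated addition: build up to 7Q.
2Q: tangent at (73, 35): λ = (3·73² + 37)/(2·35) ≡ 4/70. 70⁻¹ ≡ 14 (mod 89) since 70·14 = 980 ≡ 1, so λ ≡ 4·14 ≡ 56.
  x = λ² - 73 - 73 = 3136 - 146 ≡ 53; y = λ·(73 - 53) - 35 ≡ 17. → (53, 17)
3Q: (53, 17) + (73, 35). λ = (35 - 17)/(73 - 53) ≡ 18/20 mod 89. 20⁻¹ ≡ 49 (mod 89) since 20·49 = 980 ≡ 1, so λ ≡ 81.
  x = λ² - 53 - 73 = 6561 - 126 ≡ 27; y = λ·(53 - 27) - 17 ≡ 42. → (27, 42)
4Q: (27, 42) + (73, 35). λ = (35 - 42)/(73 - 27) ≡ 82/46 mod 89. 46⁻¹ ≡ 60 (mod 89) since 46·60 = 2760 ≡ 1, so λ ≡ 25.
  x = λ² - 27 - 73 = 625 - 100 ≡ 80; y = λ·(27 - 80) - 42 ≡ 57. → (80, 57)
5Q: (80, 57) + (73, 35). λ = (35 - 57)/(73 - 80) ≡ 67/82 mod 89. 82⁻¹ ≡ 38 (mod 89), so λ ≡ 54.
  x = λ² - 80 - 73 = 2916 - 153 ≡ 4; y = λ·(80 - 4) - 57 ≡ 42. → (4, 42)
6Q: (4, 42) + (73, 35). λ = (35 - 42)/(73 - 4) ≡ 82/69 mod 89. 69⁻¹ ≡ 40 (mod 89), so λ ≡ 76.
  x = λ² - 4 - 73 = 5776 - 77 ≡ 3; y = λ·(4 - 3) - 42 ≡ 34. → (3, 34)
7Q: (3, 34) + (73, 35). λ = (35 - 34)/(73 - 3) ≡ 1/70 mod 89. 70⁻¹ ≡ 14 (mod 89) since 70·14 = 980 ≡ 1, so λ ≡ 14.
  x = λ² - 3 - 73 = 196 - 76 ≡ 31; y = λ·(3 - 31) - 34 ≡ 19. → (31, 19)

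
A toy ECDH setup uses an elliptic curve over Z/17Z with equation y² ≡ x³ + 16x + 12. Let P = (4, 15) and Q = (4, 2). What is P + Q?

O

The two points share x = 4 and their y-coordinates satisfy 15 + 2 ≡ 0 (mod 17), so they are inverses. Their sum is O.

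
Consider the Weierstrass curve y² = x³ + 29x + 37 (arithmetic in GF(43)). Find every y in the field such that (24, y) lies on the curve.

x³ + 29x + 37 = 14557 ≡ 23 (mod 43).
Square roots of 23 mod 43: 18 and 25 (since 18² = 324 ≡ 23).

18, 25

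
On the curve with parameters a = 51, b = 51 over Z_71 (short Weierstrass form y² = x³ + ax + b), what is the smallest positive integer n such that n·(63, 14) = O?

11

2P: tangent at (63, 14): λ = (3·63² + 51)/(2·14) ≡ 30/28. 28⁻¹ ≡ 33 (mod 71) since 28·33 = 924 ≡ 1, so λ ≡ 30·33 ≡ 67.
  x = λ² - 63 - 63 = 4489 - 126 ≡ 32; y = λ·(63 - 32) - 14 ≡ 4. → (32, 4)
3P: (32, 4) + (63, 14). λ = (14 - 4)/(63 - 32) ≡ 10/31 mod 71. 31⁻¹ ≡ 55 (mod 71) since 31·55 = 1705 ≡ 1, so λ ≡ 53.
  x = λ² - 32 - 63 = 2809 - 95 ≡ 16; y = λ·(32 - 16) - 4 ≡ 63. → (16, 63)
4P: (16, 63) + (63, 14). λ = (14 - 63)/(63 - 16) ≡ 22/47 mod 71. 47⁻¹ ≡ 68 (mod 71) since 47·68 = 3196 ≡ 1, so λ ≡ 5.
  x = λ² - 16 - 63 = 25 - 79 ≡ 17; y = λ·(16 - 17) - 63 ≡ 3. → (17, 3)
5P: (17, 3) + (63, 14). λ = (14 - 3)/(63 - 17) ≡ 11/46 mod 71. 46⁻¹ ≡ 17 (mod 71), so λ ≡ 45.
  x = λ² - 17 - 63 = 2025 - 80 ≡ 28; y = λ·(17 - 28) - 3 ≡ 70. → (28, 70)
6P: (28, 70) + (63, 14). λ = (14 - 70)/(63 - 28) ≡ 15/35 mod 71. 35⁻¹ ≡ 69 (mod 71) since 35·69 = 2415 ≡ 1, so λ ≡ 41.
  x = λ² - 28 - 63 = 1681 - 91 ≡ 28; y = λ·(28 - 28) - 70 ≡ 1. → (28, 1)
7P: (28, 1) + (63, 14). λ = (14 - 1)/(63 - 28) ≡ 13/35 mod 71. 35⁻¹ ≡ 69 (mod 71), so λ ≡ 45.
  x = λ² - 28 - 63 = 2025 - 91 ≡ 17; y = λ·(28 - 17) - 1 ≡ 68. → (17, 68)
8P: (17, 68) + (63, 14). λ = (14 - 68)/(63 - 17) ≡ 17/46 mod 71. 46⁻¹ ≡ 17 (mod 71), so λ ≡ 5.
  x = λ² - 17 - 63 = 25 - 80 ≡ 16; y = λ·(17 - 16) - 68 ≡ 8. → (16, 8)
9P: (16, 8) + (63, 14). λ = (14 - 8)/(63 - 16) ≡ 6/47 mod 71. 47⁻¹ ≡ 68 (mod 71) since 47·68 = 3196 ≡ 1, so λ ≡ 53.
  x = λ² - 16 - 63 = 2809 - 79 ≡ 32; y = λ·(16 - 32) - 8 ≡ 67. → (32, 67)
10P: (32, 67) + (63, 14). λ = (14 - 67)/(63 - 32) ≡ 18/31 mod 71. 31⁻¹ ≡ 55 (mod 71) since 31·55 = 1705 ≡ 1, so λ ≡ 67.
  x = λ² - 32 - 63 = 4489 - 95 ≡ 63; y = λ·(32 - 63) - 67 ≡ 57. → (63, 57)
11P: (63, 57) + (63, 14): same x and y₁ ≡ -y₂, so the sum is O.
11P = O, so the order is 11.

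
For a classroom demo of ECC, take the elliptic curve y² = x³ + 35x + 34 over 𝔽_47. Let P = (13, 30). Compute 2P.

(45, 35)

tangent at (13, 30): λ = (3·13² + 35)/(2·30) ≡ 25/13. 13⁻¹ ≡ 29 (mod 47) since 13·29 = 377 ≡ 1, so λ ≡ 25·29 ≡ 20.
  x = λ² - 13 - 13 = 400 - 26 ≡ 45; y = λ·(13 - 45) - 30 ≡ 35. → (45, 35)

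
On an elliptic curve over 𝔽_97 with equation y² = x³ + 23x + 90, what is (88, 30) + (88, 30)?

tangent at (88, 30): λ = (3·88² + 23)/(2·30) ≡ 72/60. 60⁻¹ ≡ 76 (mod 97) since 60·76 = 4560 ≡ 1, so λ ≡ 72·76 ≡ 40.
  x = λ² - 88 - 88 = 1600 - 176 ≡ 66; y = λ·(88 - 66) - 30 ≡ 74. → (66, 74)

(66, 74)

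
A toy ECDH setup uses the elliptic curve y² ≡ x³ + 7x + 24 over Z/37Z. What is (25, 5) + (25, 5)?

(15, 27)

tangent at (25, 5): λ = (3·25² + 7)/(2·5) ≡ 32/10. 10⁻¹ ≡ 26 (mod 37), so λ ≡ 32·26 ≡ 18.
  x = λ² - 25 - 25 = 324 - 50 ≡ 15; y = λ·(25 - 15) - 5 ≡ 27. → (15, 27)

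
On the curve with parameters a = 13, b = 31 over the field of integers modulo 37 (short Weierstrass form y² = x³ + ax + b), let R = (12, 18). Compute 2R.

tangent at (12, 18): λ = (3·12² + 13)/(2·18) ≡ 1/36. 36⁻¹ ≡ 36 (mod 37), so λ ≡ 1·36 ≡ 36.
  x = λ² - 12 - 12 = 1296 - 24 ≡ 14; y = λ·(12 - 14) - 18 ≡ 21. → (14, 21)

(14, 21)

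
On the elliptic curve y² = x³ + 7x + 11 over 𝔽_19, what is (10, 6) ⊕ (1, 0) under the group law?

(0, 7)

(10, 6) + (1, 0). λ = (0 - 6)/(1 - 10) ≡ 13/10 mod 19. 10⁻¹ ≡ 2 (mod 19), so λ ≡ 7.
  x = λ² - 10 - 1 = 49 - 11 ≡ 0; y = λ·(10 - 0) - 6 ≡ 7. → (0, 7)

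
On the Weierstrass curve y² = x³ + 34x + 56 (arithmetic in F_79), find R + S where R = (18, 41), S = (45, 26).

(18, 41) + (45, 26). λ = (26 - 41)/(45 - 18) ≡ 64/27 mod 79. 27⁻¹ ≡ 41 (mod 79), so λ ≡ 17.
  x = λ² - 18 - 45 = 289 - 63 ≡ 68; y = λ·(18 - 68) - 41 ≡ 57. → (68, 57)

(68, 57)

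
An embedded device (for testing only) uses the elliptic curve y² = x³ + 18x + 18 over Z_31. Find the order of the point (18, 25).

9

2P: tangent at (18, 25): λ = (3·18² + 18)/(2·25) ≡ 29/19. 19⁻¹ ≡ 18 (mod 31) since 19·18 = 342 ≡ 1, so λ ≡ 29·18 ≡ 26.
  x = λ² - 18 - 18 = 676 - 36 ≡ 20; y = λ·(18 - 20) - 25 ≡ 16. → (20, 16)
3P: (20, 16) + (18, 25). λ = (25 - 16)/(18 - 20) ≡ 9/29 mod 31. 29⁻¹ ≡ 15 (mod 31) since 29·15 = 435 ≡ 1, so λ ≡ 11.
  x = λ² - 20 - 18 = 121 - 38 ≡ 21; y = λ·(20 - 21) - 16 ≡ 4. → (21, 4)
4P: (21, 4) + (18, 25). λ = (25 - 4)/(18 - 21) ≡ 21/28 mod 31. 28⁻¹ ≡ 10 (mod 31), so λ ≡ 24.
  x = λ² - 21 - 18 = 576 - 39 ≡ 10; y = λ·(21 - 10) - 4 ≡ 12. → (10, 12)
5P: (10, 12) + (18, 25). λ = (25 - 12)/(18 - 10) ≡ 13/8 mod 31. 8⁻¹ ≡ 4 (mod 31) since 8·4 = 32 ≡ 1, so λ ≡ 21.
  x = λ² - 10 - 18 = 441 - 28 ≡ 10; y = λ·(10 - 10) - 12 ≡ 19. → (10, 19)
6P: (10, 19) + (18, 25). λ = (25 - 19)/(18 - 10) ≡ 6/8 mod 31. 8⁻¹ ≡ 4 (mod 31), so λ ≡ 24.
  x = λ² - 10 - 18 = 576 - 28 ≡ 21; y = λ·(10 - 21) - 19 ≡ 27. → (21, 27)
7P: (21, 27) + (18, 25). λ = (25 - 27)/(18 - 21) ≡ 29/28 mod 31. 28⁻¹ ≡ 10 (mod 31), so λ ≡ 11.
  x = λ² - 21 - 18 = 121 - 39 ≡ 20; y = λ·(21 - 20) - 27 ≡ 15. → (20, 15)
8P: (20, 15) + (18, 25). λ = (25 - 15)/(18 - 20) ≡ 10/29 mod 31. 29⁻¹ ≡ 15 (mod 31) since 29·15 = 435 ≡ 1, so λ ≡ 26.
  x = λ² - 20 - 18 = 676 - 38 ≡ 18; y = λ·(20 - 18) - 15 ≡ 6. → (18, 6)
9P: (18, 6) + (18, 25): same x and y₁ ≡ -y₂, so the sum is O.
9P = O, so the order is 9.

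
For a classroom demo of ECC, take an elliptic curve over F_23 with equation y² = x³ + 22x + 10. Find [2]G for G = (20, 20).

(12, 22)

tangent at (20, 20): λ = (3·20² + 22)/(2·20) ≡ 3/17. 17⁻¹ ≡ 19 (mod 23), so λ ≡ 3·19 ≡ 11.
  x = λ² - 20 - 20 = 121 - 40 ≡ 12; y = λ·(20 - 12) - 20 ≡ 22. → (12, 22)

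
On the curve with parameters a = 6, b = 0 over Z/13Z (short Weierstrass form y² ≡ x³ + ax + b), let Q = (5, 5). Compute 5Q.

Double-and-add on 5 = (101)₂. Start with Q = (5, 5) for the leading 1-bit.
double: tangent at (5, 5): λ = (3·5² + 6)/(2·5) ≡ 3/10. 10⁻¹ ≡ 4 (mod 13), so λ ≡ 3·4 ≡ 12.
  x = λ² - 5 - 5 = 144 - 10 ≡ 4; y = λ·(5 - 4) - 5 ≡ 7. → (4, 7)
double: tangent at (4, 7): λ = (3·4² + 6)/(2·7) ≡ 2/1. 1⁻¹ ≡ 1 (mod 13) since 1·1 = 1 ≡ 1, so λ ≡ 2·1 ≡ 2.
  x = λ² - 4 - 4 = 4 - 8 ≡ 9; y = λ·(4 - 9) - 7 ≡ 9. → (9, 9)
add Q: (9, 9) + (5, 5). λ = (5 - 9)/(5 - 9) ≡ 9/9 mod 13. 9⁻¹ ≡ 3 (mod 13) since 9·3 = 27 ≡ 1, so λ ≡ 1.
  x = λ² - 9 - 5 = 1 - 14 ≡ 0; y = λ·(9 - 0) - 9 ≡ 0. → (0, 0)

(0, 0)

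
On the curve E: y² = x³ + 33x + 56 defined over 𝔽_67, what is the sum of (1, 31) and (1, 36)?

The two points share x = 1 and their y-coordinates satisfy 31 + 36 ≡ 0 (mod 67), so they are inverses. Their sum is the point at infinity.

O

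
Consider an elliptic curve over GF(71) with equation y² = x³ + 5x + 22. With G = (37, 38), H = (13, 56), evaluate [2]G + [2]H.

(21, 4)

First 2G:
Repeated addition: build up to 2G.
2G: tangent at (37, 38): λ = (3·37² + 5)/(2·38) ≡ 65/5. 5⁻¹ ≡ 57 (mod 71) since 5·57 = 285 ≡ 1, so λ ≡ 65·57 ≡ 13.
  x = λ² - 37 - 37 = 169 - 74 ≡ 24; y = λ·(37 - 24) - 38 ≡ 60. → (24, 60)
2G = (24, 60).
Next 2H:
Repeated addition: build up to 2H.
2H: tangent at (13, 56): λ = (3·13² + 5)/(2·56) ≡ 15/41. 41⁻¹ ≡ 26 (mod 71), so λ ≡ 15·26 ≡ 35.
  x = λ² - 13 - 13 = 1225 - 26 ≡ 63; y = λ·(13 - 63) - 56 ≡ 40. → (63, 40)
2H = (63, 40).
Finally 2G + 2H:
(24, 60) + (63, 40). λ = (40 - 60)/(63 - 24) ≡ 51/39 mod 71. 39⁻¹ ≡ 51 (mod 71), so λ ≡ 45.
  x = λ² - 24 - 63 = 2025 - 87 ≡ 21; y = λ·(24 - 21) - 60 ≡ 4. → (21, 4)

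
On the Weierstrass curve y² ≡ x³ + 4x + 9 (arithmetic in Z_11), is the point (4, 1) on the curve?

y² = 1² ≡ 1; x³ + 4x + 9 = 89 ≡ 1 (mod 11). 1 = 1.

yes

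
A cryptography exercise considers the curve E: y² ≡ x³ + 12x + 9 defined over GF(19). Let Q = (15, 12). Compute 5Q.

(11, 16)

Double-and-add on 5 = (101)₂. Start with Q = (15, 12) for the leading 1-bit.
double: tangent at (15, 12): λ = (3·15² + 12)/(2·12) ≡ 3/5. 5⁻¹ ≡ 4 (mod 19) since 5·4 = 20 ≡ 1, so λ ≡ 3·4 ≡ 12.
  x = λ² - 15 - 15 = 144 - 30 ≡ 0; y = λ·(15 - 0) - 12 ≡ 16. → (0, 16)
double: tangent at (0, 16): λ = (3·0² + 12)/(2·16) ≡ 12/13. 13⁻¹ ≡ 3 (mod 19), so λ ≡ 12·3 ≡ 17.
  x = λ² - 0 - 0 = 289 - 0 ≡ 4; y = λ·(0 - 4) - 16 ≡ 11. → (4, 11)
add Q: (4, 11) + (15, 12). λ = (12 - 11)/(15 - 4) ≡ 1/11 mod 19. 11⁻¹ ≡ 7 (mod 19) since 11·7 = 77 ≡ 1, so λ ≡ 7.
  x = λ² - 4 - 15 = 49 - 19 ≡ 11; y = λ·(4 - 11) - 11 ≡ 16. → (11, 16)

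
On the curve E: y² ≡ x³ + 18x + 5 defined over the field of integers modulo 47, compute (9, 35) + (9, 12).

O

The two points share x = 9 and their y-coordinates satisfy 35 + 12 ≡ 0 (mod 47), so they are inverses. Their sum is O.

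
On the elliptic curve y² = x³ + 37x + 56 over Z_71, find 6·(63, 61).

Write Q = (63, 61).
Repeated addition: build up to 6Q.
2Q: tangent at (63, 61): λ = (3·63² + 37)/(2·61) ≡ 16/51. 51⁻¹ ≡ 39 (mod 71) since 51·39 = 1989 ≡ 1, so λ ≡ 16·39 ≡ 56.
  x = λ² - 63 - 63 = 3136 - 126 ≡ 28; y = λ·(63 - 28) - 61 ≡ 53. → (28, 53)
3Q: (28, 53) + (63, 61). λ = (61 - 53)/(63 - 28) ≡ 8/35 mod 71. 35⁻¹ ≡ 69 (mod 71), so λ ≡ 55.
  x = λ² - 28 - 63 = 3025 - 91 ≡ 23; y = λ·(28 - 23) - 53 ≡ 9. → (23, 9)
4Q: (23, 9) + (63, 61). λ = (61 - 9)/(63 - 23) ≡ 52/40 mod 71. 40⁻¹ ≡ 16 (mod 71), so λ ≡ 51.
  x = λ² - 23 - 63 = 2601 - 86 ≡ 30; y = λ·(23 - 30) - 9 ≡ 60. → (30, 60)
5Q: (30, 60) + (63, 61). λ = (61 - 60)/(63 - 30) ≡ 1/33 mod 71. 33⁻¹ ≡ 28 (mod 71), so λ ≡ 28.
  x = λ² - 30 - 63 = 784 - 93 ≡ 52; y = λ·(30 - 52) - 60 ≡ 34. → (52, 34)
6Q: (52, 34) + (63, 61). λ = (61 - 34)/(63 - 52) ≡ 27/11 mod 71. 11⁻¹ ≡ 13 (mod 71), so λ ≡ 67.
  x = λ² - 52 - 63 = 4489 - 115 ≡ 43; y = λ·(52 - 43) - 34 ≡ 1. → (43, 1)

(43, 1)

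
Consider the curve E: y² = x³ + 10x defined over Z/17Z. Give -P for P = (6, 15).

-(6, 15) = (6, -15 mod 17) = (6, 2).

(6, 2)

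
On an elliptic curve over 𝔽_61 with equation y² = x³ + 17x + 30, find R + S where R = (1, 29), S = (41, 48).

(23, 49)

(1, 29) + (41, 48). λ = (48 - 29)/(41 - 1) ≡ 19/40 mod 61. 40⁻¹ ≡ 29 (mod 61), so λ ≡ 2.
  x = λ² - 1 - 41 = 4 - 42 ≡ 23; y = λ·(1 - 23) - 29 ≡ 49. → (23, 49)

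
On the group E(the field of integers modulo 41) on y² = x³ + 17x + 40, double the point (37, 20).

tangent at (37, 20): λ = (3·37² + 17)/(2·20) ≡ 24/40. 40⁻¹ ≡ 40 (mod 41) since 40·40 = 1600 ≡ 1, so λ ≡ 24·40 ≡ 17.
  x = λ² - 37 - 37 = 289 - 74 ≡ 10; y = λ·(37 - 10) - 20 ≡ 29. → (10, 29)

(10, 29)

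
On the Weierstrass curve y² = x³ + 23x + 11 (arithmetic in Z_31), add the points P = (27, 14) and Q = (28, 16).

(11, 18)

(27, 14) + (28, 16). λ = (16 - 14)/(28 - 27) ≡ 2/1 mod 31. 1⁻¹ ≡ 1 (mod 31) since 1·1 = 1 ≡ 1, so λ ≡ 2.
  x = λ² - 27 - 28 = 4 - 55 ≡ 11; y = λ·(27 - 11) - 14 ≡ 18. → (11, 18)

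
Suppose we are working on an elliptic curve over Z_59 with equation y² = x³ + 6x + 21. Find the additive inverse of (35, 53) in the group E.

-(35, 53) = (35, -53 mod 59) = (35, 6).

(35, 6)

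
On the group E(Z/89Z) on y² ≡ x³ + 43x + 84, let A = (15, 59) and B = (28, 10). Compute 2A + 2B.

First 2A:
Repeated addition: build up to 2A.
2A: tangent at (15, 59): λ = (3·15² + 43)/(2·59) ≡ 6/29. 29⁻¹ ≡ 43 (mod 89) since 29·43 = 1247 ≡ 1, so λ ≡ 6·43 ≡ 80.
  x = λ² - 15 - 15 = 6400 - 30 ≡ 51; y = λ·(15 - 51) - 59 ≡ 87. → (51, 87)
2A = (51, 87).
Next 2B:
Repeated addition: build up to 2B.
2B: tangent at (28, 10): λ = (3·28² + 43)/(2·10) ≡ 81/20. 20⁻¹ ≡ 49 (mod 89) since 20·49 = 980 ≡ 1, so λ ≡ 81·49 ≡ 53.
  x = λ² - 28 - 28 = 2809 - 56 ≡ 83; y = λ·(28 - 83) - 10 ≡ 12. → (83, 12)
2B = (83, 12).
Finally 2A + 2B:
(51, 87) + (83, 12). λ = (12 - 87)/(83 - 51) ≡ 14/32 mod 89. 32⁻¹ ≡ 64 (mod 89), so λ ≡ 6.
  x = λ² - 51 - 83 = 36 - 134 ≡ 80; y = λ·(51 - 80) - 87 ≡ 6. → (80, 6)

(80, 6)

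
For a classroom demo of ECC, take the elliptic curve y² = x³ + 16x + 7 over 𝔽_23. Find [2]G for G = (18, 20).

(3, 17)

tangent at (18, 20): λ = (3·18² + 16)/(2·20) ≡ 22/17. 17⁻¹ ≡ 19 (mod 23) since 17·19 = 323 ≡ 1, so λ ≡ 22·19 ≡ 4.
  x = λ² - 18 - 18 = 16 - 36 ≡ 3; y = λ·(18 - 3) - 20 ≡ 17. → (3, 17)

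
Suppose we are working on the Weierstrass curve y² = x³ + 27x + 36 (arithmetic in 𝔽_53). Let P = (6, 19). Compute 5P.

Repeated addition: build up to 5P.
2P: tangent at (6, 19): λ = (3·6² + 27)/(2·19) ≡ 29/38. 38⁻¹ ≡ 7 (mod 53), so λ ≡ 29·7 ≡ 44.
  x = λ² - 6 - 6 = 1936 - 12 ≡ 16; y = λ·(6 - 16) - 19 ≡ 18. → (16, 18)
3P: (16, 18) + (6, 19). λ = (19 - 18)/(6 - 16) ≡ 1/43 mod 53. 43⁻¹ ≡ 37 (mod 53), so λ ≡ 37.
  x = λ² - 16 - 6 = 1369 - 22 ≡ 22; y = λ·(16 - 22) - 18 ≡ 25. → (22, 25)
4P: (22, 25) + (6, 19). λ = (19 - 25)/(6 - 22) ≡ 47/37 mod 53. 37⁻¹ ≡ 43 (mod 53), so λ ≡ 7.
  x = λ² - 22 - 6 = 49 - 28 ≡ 21; y = λ·(22 - 21) - 25 ≡ 35. → (21, 35)
5P: (21, 35) + (6, 19). λ = (19 - 35)/(6 - 21) ≡ 37/38 mod 53. 38⁻¹ ≡ 7 (mod 53) since 38·7 = 266 ≡ 1, so λ ≡ 47.
  x = λ² - 21 - 6 = 2209 - 27 ≡ 9; y = λ·(21 - 9) - 35 ≡ 52. → (9, 52)

(9, 52)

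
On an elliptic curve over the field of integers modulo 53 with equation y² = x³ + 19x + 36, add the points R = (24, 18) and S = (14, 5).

(31, 10)

(24, 18) + (14, 5). λ = (5 - 18)/(14 - 24) ≡ 40/43 mod 53. 43⁻¹ ≡ 37 (mod 53), so λ ≡ 49.
  x = λ² - 24 - 14 = 2401 - 38 ≡ 31; y = λ·(24 - 31) - 18 ≡ 10. → (31, 10)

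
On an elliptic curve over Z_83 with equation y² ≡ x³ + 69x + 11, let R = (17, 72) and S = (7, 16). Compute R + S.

(17, 72) + (7, 16). λ = (16 - 72)/(7 - 17) ≡ 27/73 mod 83. 73⁻¹ ≡ 58 (mod 83), so λ ≡ 72.
  x = λ² - 17 - 7 = 5184 - 24 ≡ 14; y = λ·(17 - 14) - 72 ≡ 61. → (14, 61)

(14, 61)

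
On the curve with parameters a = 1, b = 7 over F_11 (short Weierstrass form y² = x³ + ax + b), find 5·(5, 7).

Write Q = (5, 7).
Double-and-add on 5 = (101)₂. Start with Q = (5, 7) for the leading 1-bit.
double: tangent at (5, 7): λ = (3·5² + 1)/(2·7) ≡ 10/3. 3⁻¹ ≡ 4 (mod 11), so λ ≡ 10·4 ≡ 7.
  x = λ² - 5 - 5 = 49 - 10 ≡ 6; y = λ·(5 - 6) - 7 ≡ 8. → (6, 8)
double: tangent at (6, 8): λ = (3·6² + 1)/(2·8) ≡ 10/5. 5⁻¹ ≡ 9 (mod 11) since 5·9 = 45 ≡ 1, so λ ≡ 10·9 ≡ 2.
  x = λ² - 6 - 6 = 4 - 12 ≡ 3; y = λ·(6 - 3) - 8 ≡ 9. → (3, 9)
add Q: (3, 9) + (5, 7). λ = (7 - 9)/(5 - 3) ≡ 9/2 mod 11. 2⁻¹ ≡ 6 (mod 11) since 2·6 = 12 ≡ 1, so λ ≡ 10.
  x = λ² - 3 - 5 = 100 - 8 ≡ 4; y = λ·(3 - 4) - 9 ≡ 3. → (4, 3)

(4, 3)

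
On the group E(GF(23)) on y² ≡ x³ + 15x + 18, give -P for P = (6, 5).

(6, 18)

-(6, 5) = (6, -5 mod 23) = (6, 18).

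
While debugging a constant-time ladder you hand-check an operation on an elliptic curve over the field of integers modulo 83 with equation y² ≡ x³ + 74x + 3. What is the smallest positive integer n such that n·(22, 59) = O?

5

2P: tangent at (22, 59): λ = (3·22² + 74)/(2·59) ≡ 32/35. 35⁻¹ ≡ 19 (mod 83), so λ ≡ 32·19 ≡ 27.
  x = λ² - 22 - 22 = 729 - 44 ≡ 21; y = λ·(22 - 21) - 59 ≡ 51. → (21, 51)
3P: (21, 51) + (22, 59). λ = (59 - 51)/(22 - 21) ≡ 8/1 mod 83. 1⁻¹ ≡ 1 (mod 83), so λ ≡ 8.
  x = λ² - 21 - 22 = 64 - 43 ≡ 21; y = λ·(21 - 21) - 51 ≡ 32. → (21, 32)
4P: (21, 32) + (22, 59). λ = (59 - 32)/(22 - 21) ≡ 27/1 mod 83. 1⁻¹ ≡ 1 (mod 83), so λ ≡ 27.
  x = λ² - 21 - 22 = 729 - 43 ≡ 22; y = λ·(21 - 22) - 32 ≡ 24. → (22, 24)
5P: (22, 24) + (22, 59): same x and y₁ ≡ -y₂, so the sum is O.
5P = O, so the order is 5.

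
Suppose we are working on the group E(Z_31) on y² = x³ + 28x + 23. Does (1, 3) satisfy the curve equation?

y² = 3² ≡ 9; x³ + 28x + 23 = 52 ≡ 21 (mod 31). 9 ≠ 21.

no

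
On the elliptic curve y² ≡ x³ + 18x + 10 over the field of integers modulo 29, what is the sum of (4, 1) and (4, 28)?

The two points share x = 4 and their y-coordinates satisfy 1 + 28 ≡ 0 (mod 29), so they are inverses. Their sum is 𝒪.

O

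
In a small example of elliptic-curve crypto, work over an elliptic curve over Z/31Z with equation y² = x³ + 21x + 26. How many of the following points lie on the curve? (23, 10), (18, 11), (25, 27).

0

(23, 10): 10² ≡ 7, rhs ≡ 28 → off.
(18, 11): 11² ≡ 28, rhs ≡ 5 → off.
(25, 27): 27² ≡ 16, rhs ≡ 25 → off.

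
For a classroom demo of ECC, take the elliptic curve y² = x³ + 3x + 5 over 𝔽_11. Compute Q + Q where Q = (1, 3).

tangent at (1, 3): λ = (3·1² + 3)/(2·3) ≡ 6/6. 6⁻¹ ≡ 2 (mod 11), so λ ≡ 6·2 ≡ 1.
  x = λ² - 1 - 1 = 1 - 2 ≡ 10; y = λ·(1 - 10) - 3 ≡ 10. → (10, 10)

(10, 10)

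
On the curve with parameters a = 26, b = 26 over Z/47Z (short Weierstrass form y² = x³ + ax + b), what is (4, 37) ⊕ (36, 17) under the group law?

(14, 28)

(4, 37) + (36, 17). λ = (17 - 37)/(36 - 4) ≡ 27/32 mod 47. 32⁻¹ ≡ 25 (mod 47) since 32·25 = 800 ≡ 1, so λ ≡ 17.
  x = λ² - 4 - 36 = 289 - 40 ≡ 14; y = λ·(4 - 14) - 37 ≡ 28. → (14, 28)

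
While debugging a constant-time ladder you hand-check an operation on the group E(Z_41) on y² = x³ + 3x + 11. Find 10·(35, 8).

(38, 37)

Write Q = (35, 8).
Repeated addition: build up to 10Q.
2Q: tangent at (35, 8): λ = (3·35² + 3)/(2·8) ≡ 29/16. 16⁻¹ ≡ 18 (mod 41), so λ ≡ 29·18 ≡ 30.
  x = λ² - 35 - 35 = 900 - 70 ≡ 10; y = λ·(35 - 10) - 8 ≡ 4. → (10, 4)
3Q: (10, 4) + (35, 8). λ = (8 - 4)/(35 - 10) ≡ 4/25 mod 41. 25⁻¹ ≡ 23 (mod 41), so λ ≡ 10.
  x = λ² - 10 - 35 = 100 - 45 ≡ 14; y = λ·(10 - 14) - 4 ≡ 38. → (14, 38)
4Q: (14, 38) + (35, 8). λ = (8 - 38)/(35 - 14) ≡ 11/21 mod 41. 21⁻¹ ≡ 2 (mod 41) since 21·2 = 42 ≡ 1, so λ ≡ 22.
  x = λ² - 14 - 35 = 484 - 49 ≡ 25; y = λ·(14 - 25) - 38 ≡ 7. → (25, 7)
5Q: (25, 7) + (35, 8). λ = (8 - 7)/(35 - 25) ≡ 1/10 mod 41. 10⁻¹ ≡ 37 (mod 41), so λ ≡ 37.
  x = λ² - 25 - 35 = 1369 - 60 ≡ 38; y = λ·(25 - 38) - 7 ≡ 4. → (38, 4)
6Q: (38, 4) + (35, 8). λ = (8 - 4)/(35 - 38) ≡ 4/38 mod 41. 38⁻¹ ≡ 27 (mod 41) since 38·27 = 1026 ≡ 1, so λ ≡ 26.
  x = λ² - 38 - 35 = 676 - 73 ≡ 29; y = λ·(38 - 29) - 4 ≡ 25. → (29, 25)
7Q: (29, 25) + (35, 8). λ = (8 - 25)/(35 - 29) ≡ 24/6 mod 41. 6⁻¹ ≡ 7 (mod 41), so λ ≡ 4.
  x = λ² - 29 - 35 = 16 - 64 ≡ 34; y = λ·(29 - 34) - 25 ≡ 37. → (34, 37)
8Q: (34, 37) + (35, 8). λ = (8 - 37)/(35 - 34) ≡ 12/1 mod 41. 1⁻¹ ≡ 1 (mod 41), so λ ≡ 12.
  x = λ² - 34 - 35 = 144 - 69 ≡ 34; y = λ·(34 - 34) - 37 ≡ 4. → (34, 4)
9Q: (34, 4) + (35, 8). λ = (8 - 4)/(35 - 34) ≡ 4/1 mod 41. 1⁻¹ ≡ 1 (mod 41), so λ ≡ 4.
  x = λ² - 34 - 35 = 16 - 69 ≡ 29; y = λ·(34 - 29) - 4 ≡ 16. → (29, 16)
10Q: (29, 16) + (35, 8). λ = (8 - 16)/(35 - 29) ≡ 33/6 mod 41. 6⁻¹ ≡ 7 (mod 41), so λ ≡ 26.
  x = λ² - 29 - 35 = 676 - 64 ≡ 38; y = λ·(29 - 38) - 16 ≡ 37. → (38, 37)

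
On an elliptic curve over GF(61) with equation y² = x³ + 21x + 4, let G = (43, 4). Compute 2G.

tangent at (43, 4): λ = (3·43² + 21)/(2·4) ≡ 17/8. 8⁻¹ ≡ 23 (mod 61), so λ ≡ 17·23 ≡ 25.
  x = λ² - 43 - 43 = 625 - 86 ≡ 51; y = λ·(43 - 51) - 4 ≡ 40. → (51, 40)

(51, 40)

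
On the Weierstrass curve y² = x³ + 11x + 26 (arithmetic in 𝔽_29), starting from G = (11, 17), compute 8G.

(16, 8)

Repeated addition: build up to 8G.
2G: tangent at (11, 17): λ = (3·11² + 11)/(2·17) ≡ 26/5. 5⁻¹ ≡ 6 (mod 29), so λ ≡ 26·6 ≡ 11.
  x = λ² - 11 - 11 = 121 - 22 ≡ 12; y = λ·(11 - 12) - 17 ≡ 1. → (12, 1)
3G: (12, 1) + (11, 17). λ = (17 - 1)/(11 - 12) ≡ 16/28 mod 29. 28⁻¹ ≡ 28 (mod 29), so λ ≡ 13.
  x = λ² - 12 - 11 = 169 - 23 ≡ 1; y = λ·(12 - 1) - 1 ≡ 26. → (1, 26)
4G: (1, 26) + (11, 17). λ = (17 - 26)/(11 - 1) ≡ 20/10 mod 29. 10⁻¹ ≡ 3 (mod 29), so λ ≡ 2.
  x = λ² - 1 - 11 = 4 - 12 ≡ 21; y = λ·(1 - 21) - 26 ≡ 21. → (21, 21)
5G: (21, 21) + (11, 17). λ = (17 - 21)/(11 - 21) ≡ 25/19 mod 29. 19⁻¹ ≡ 26 (mod 29), so λ ≡ 12.
  x = λ² - 21 - 11 = 144 - 32 ≡ 25; y = λ·(21 - 25) - 21 ≡ 18. → (25, 18)
6G: (25, 18) + (11, 17). λ = (17 - 18)/(11 - 25) ≡ 28/15 mod 29. 15⁻¹ ≡ 2 (mod 29), so λ ≡ 27.
  x = λ² - 25 - 11 = 729 - 36 ≡ 26; y = λ·(25 - 26) - 18 ≡ 13. → (26, 13)
7G: (26, 13) + (11, 17). λ = (17 - 13)/(11 - 26) ≡ 4/14 mod 29. 14⁻¹ ≡ 27 (mod 29), so λ ≡ 21.
  x = λ² - 26 - 11 = 441 - 37 ≡ 27; y = λ·(26 - 27) - 13 ≡ 24. → (27, 24)
8G: (27, 24) + (11, 17). λ = (17 - 24)/(11 - 27) ≡ 22/13 mod 29. 13⁻¹ ≡ 9 (mod 29), so λ ≡ 24.
  x = λ² - 27 - 11 = 576 - 38 ≡ 16; y = λ·(27 - 16) - 24 ≡ 8. → (16, 8)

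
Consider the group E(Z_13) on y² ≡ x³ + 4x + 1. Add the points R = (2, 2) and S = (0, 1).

(8, 8)

(2, 2) + (0, 1). λ = (1 - 2)/(0 - 2) ≡ 12/11 mod 13. 11⁻¹ ≡ 6 (mod 13) since 11·6 = 66 ≡ 1, so λ ≡ 7.
  x = λ² - 2 - 0 = 49 - 2 ≡ 8; y = λ·(2 - 8) - 2 ≡ 8. → (8, 8)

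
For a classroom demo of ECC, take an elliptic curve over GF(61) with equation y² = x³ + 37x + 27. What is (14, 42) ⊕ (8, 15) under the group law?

(44, 6)

(14, 42) + (8, 15). λ = (15 - 42)/(8 - 14) ≡ 34/55 mod 61. 55⁻¹ ≡ 10 (mod 61) since 55·10 = 550 ≡ 1, so λ ≡ 35.
  x = λ² - 14 - 8 = 1225 - 22 ≡ 44; y = λ·(14 - 44) - 42 ≡ 6. → (44, 6)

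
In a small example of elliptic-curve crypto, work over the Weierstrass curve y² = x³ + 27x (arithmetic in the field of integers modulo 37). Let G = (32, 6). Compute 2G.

tangent at (32, 6): λ = (3·32² + 27)/(2·6) ≡ 28/12. 12⁻¹ ≡ 34 (mod 37), so λ ≡ 28·34 ≡ 27.
  x = λ² - 32 - 32 = 729 - 64 ≡ 36; y = λ·(32 - 36) - 6 ≡ 34. → (36, 34)

(36, 34)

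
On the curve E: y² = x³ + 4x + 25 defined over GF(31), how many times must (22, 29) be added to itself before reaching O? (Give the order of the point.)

12

2P: tangent at (22, 29): λ = (3·22² + 4)/(2·29) ≡ 30/27. 27⁻¹ ≡ 23 (mod 31), so λ ≡ 30·23 ≡ 8.
  x = λ² - 22 - 22 = 64 - 44 ≡ 20; y = λ·(22 - 20) - 29 ≡ 18. → (20, 18)
3P: (20, 18) + (22, 29). λ = (29 - 18)/(22 - 20) ≡ 11/2 mod 31. 2⁻¹ ≡ 16 (mod 31), so λ ≡ 21.
  x = λ² - 20 - 22 = 441 - 42 ≡ 27; y = λ·(20 - 27) - 18 ≡ 21. → (27, 21)
4P: (27, 21) + (22, 29). λ = (29 - 21)/(22 - 27) ≡ 8/26 mod 31. 26⁻¹ ≡ 6 (mod 31), so λ ≡ 17.
  x = λ² - 27 - 22 = 289 - 49 ≡ 23; y = λ·(27 - 23) - 21 ≡ 16. → (23, 16)
5P: (23, 16) + (22, 29). λ = (29 - 16)/(22 - 23) ≡ 13/30 mod 31. 30⁻¹ ≡ 30 (mod 31) since 30·30 = 900 ≡ 1, so λ ≡ 18.
  x = λ² - 23 - 22 = 324 - 45 ≡ 0; y = λ·(23 - 0) - 16 ≡ 26. → (0, 26)
6P: (0, 26) + (22, 29). λ = (29 - 26)/(22 - 0) ≡ 3/22 mod 31. 22⁻¹ ≡ 24 (mod 31), so λ ≡ 10.
  x = λ² - 0 - 22 = 100 - 22 ≡ 16; y = λ·(0 - 16) - 26 ≡ 0. → (16, 0)
7P: (16, 0) + (22, 29). λ = (29 - 0)/(22 - 16) ≡ 29/6 mod 31. 6⁻¹ ≡ 26 (mod 31), so λ ≡ 10.
  x = λ² - 16 - 22 = 100 - 38 ≡ 0; y = λ·(16 - 0) - 0 ≡ 5. → (0, 5)
8P: (0, 5) + (22, 29). λ = (29 - 5)/(22 - 0) ≡ 24/22 mod 31. 22⁻¹ ≡ 24 (mod 31), so λ ≡ 18.
  x = λ² - 0 - 22 = 324 - 22 ≡ 23; y = λ·(0 - 23) - 5 ≡ 15. → (23, 15)
9P: (23, 15) + (22, 29). λ = (29 - 15)/(22 - 23) ≡ 14/30 mod 31. 30⁻¹ ≡ 30 (mod 31) since 30·30 = 900 ≡ 1, so λ ≡ 17.
  x = λ² - 23 - 22 = 289 - 45 ≡ 27; y = λ·(23 - 27) - 15 ≡ 10. → (27, 10)
10P: (27, 10) + (22, 29). λ = (29 - 10)/(22 - 27) ≡ 19/26 mod 31. 26⁻¹ ≡ 6 (mod 31) since 26·6 = 156 ≡ 1, so λ ≡ 21.
  x = λ² - 27 - 22 = 441 - 49 ≡ 20; y = λ·(27 - 20) - 10 ≡ 13. → (20, 13)
11P: (20, 13) + (22, 29). λ = (29 - 13)/(22 - 20) ≡ 16/2 mod 31. 2⁻¹ ≡ 16 (mod 31), so λ ≡ 8.
  x = λ² - 20 - 22 = 64 - 42 ≡ 22; y = λ·(20 - 22) - 13 ≡ 2. → (22, 2)
12P: (22, 2) + (22, 29): same x and y₁ ≡ -y₂, so the sum is O.
12P = O, so the order is 12.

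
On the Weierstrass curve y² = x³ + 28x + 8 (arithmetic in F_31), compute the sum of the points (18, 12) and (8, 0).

(18, 12) + (8, 0). λ = (0 - 12)/(8 - 18) ≡ 19/21 mod 31. 21⁻¹ ≡ 3 (mod 31) since 21·3 = 63 ≡ 1, so λ ≡ 26.
  x = λ² - 18 - 8 = 676 - 26 ≡ 30; y = λ·(18 - 30) - 12 ≡ 17. → (30, 17)

(30, 17)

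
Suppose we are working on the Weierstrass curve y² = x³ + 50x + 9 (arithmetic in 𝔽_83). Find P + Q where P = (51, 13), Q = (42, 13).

(51, 13) + (42, 13). λ = (13 - 13)/(42 - 51) ≡ 0/74 mod 83. 74⁻¹ ≡ 46 (mod 83), so λ ≡ 0.
  x = λ² - 51 - 42 = 0 - 93 ≡ 73; y = λ·(51 - 73) - 13 ≡ 70. → (73, 70)

(73, 70)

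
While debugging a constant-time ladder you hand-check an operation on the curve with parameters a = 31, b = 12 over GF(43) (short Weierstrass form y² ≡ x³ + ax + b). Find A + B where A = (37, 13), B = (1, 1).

(29, 4)

(37, 13) + (1, 1). λ = (1 - 13)/(1 - 37) ≡ 31/7 mod 43. 7⁻¹ ≡ 37 (mod 43) since 7·37 = 259 ≡ 1, so λ ≡ 29.
  x = λ² - 37 - 1 = 841 - 38 ≡ 29; y = λ·(37 - 29) - 13 ≡ 4. → (29, 4)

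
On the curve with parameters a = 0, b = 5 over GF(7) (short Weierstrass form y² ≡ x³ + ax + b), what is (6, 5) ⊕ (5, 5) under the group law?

(3, 2)

(6, 5) + (5, 5). λ = (5 - 5)/(5 - 6) ≡ 0/6 mod 7. 6⁻¹ ≡ 6 (mod 7), so λ ≡ 0.
  x = λ² - 6 - 5 = 0 - 11 ≡ 3; y = λ·(6 - 3) - 5 ≡ 2. → (3, 2)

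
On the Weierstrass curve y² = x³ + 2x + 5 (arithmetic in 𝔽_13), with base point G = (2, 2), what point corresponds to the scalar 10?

Repeated addition: build up to 10G.
2G: tangent at (2, 2): λ = (3·2² + 2)/(2·2) ≡ 1/4. 4⁻¹ ≡ 10 (mod 13), so λ ≡ 1·10 ≡ 10.
  x = λ² - 2 - 2 = 100 - 4 ≡ 5; y = λ·(2 - 5) - 2 ≡ 7. → (5, 7)
3G: (5, 7) + (2, 2). λ = (2 - 7)/(2 - 5) ≡ 8/10 mod 13. 10⁻¹ ≡ 4 (mod 13), so λ ≡ 6.
  x = λ² - 5 - 2 = 36 - 7 ≡ 3; y = λ·(5 - 3) - 7 ≡ 5. → (3, 5)
4G: (3, 5) + (2, 2). λ = (2 - 5)/(2 - 3) ≡ 10/12 mod 13. 12⁻¹ ≡ 12 (mod 13) since 12·12 = 144 ≡ 1, so λ ≡ 3.
  x = λ² - 3 - 2 = 9 - 5 ≡ 4; y = λ·(3 - 4) - 5 ≡ 5. → (4, 5)
5G: (4, 5) + (2, 2). λ = (2 - 5)/(2 - 4) ≡ 10/11 mod 13. 11⁻¹ ≡ 6 (mod 13), so λ ≡ 8.
  x = λ² - 4 - 2 = 64 - 6 ≡ 6; y = λ·(4 - 6) - 5 ≡ 5. → (6, 5)
6G: (6, 5) + (2, 2). λ = (2 - 5)/(2 - 6) ≡ 10/9 mod 13. 9⁻¹ ≡ 3 (mod 13) since 9·3 = 27 ≡ 1, so λ ≡ 4.
  x = λ² - 6 - 2 = 16 - 8 ≡ 8; y = λ·(6 - 8) - 5 ≡ 0. → (8, 0)
7G: (8, 0) + (2, 2). λ = (2 - 0)/(2 - 8) ≡ 2/7 mod 13. 7⁻¹ ≡ 2 (mod 13), so λ ≡ 4.
  x = λ² - 8 - 2 = 16 - 10 ≡ 6; y = λ·(8 - 6) - 0 ≡ 8. → (6, 8)
8G: (6, 8) + (2, 2). λ = (2 - 8)/(2 - 6) ≡ 7/9 mod 13. 9⁻¹ ≡ 3 (mod 13), so λ ≡ 8.
  x = λ² - 6 - 2 = 64 - 8 ≡ 4; y = λ·(6 - 4) - 8 ≡ 8. → (4, 8)
9G: (4, 8) + (2, 2). λ = (2 - 8)/(2 - 4) ≡ 7/11 mod 13. 11⁻¹ ≡ 6 (mod 13), so λ ≡ 3.
  x = λ² - 4 - 2 = 9 - 6 ≡ 3; y = λ·(4 - 3) - 8 ≡ 8. → (3, 8)
10G: (3, 8) + (2, 2). λ = (2 - 8)/(2 - 3) ≡ 7/12 mod 13. 12⁻¹ ≡ 12 (mod 13), so λ ≡ 6.
  x = λ² - 3 - 2 = 36 - 5 ≡ 5; y = λ·(3 - 5) - 8 ≡ 6. → (5, 6)

(5, 6)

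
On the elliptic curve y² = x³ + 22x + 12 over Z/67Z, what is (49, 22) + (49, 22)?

tangent at (49, 22): λ = (3·49² + 22)/(2·22) ≡ 56/44. 44⁻¹ ≡ 32 (mod 67) since 44·32 = 1408 ≡ 1, so λ ≡ 56·32 ≡ 50.
  x = λ² - 49 - 49 = 2500 - 98 ≡ 57; y = λ·(49 - 57) - 22 ≡ 47. → (57, 47)

(57, 47)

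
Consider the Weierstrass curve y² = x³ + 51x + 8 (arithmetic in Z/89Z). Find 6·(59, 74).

Write P = (59, 74).
Double-and-add on 6 = (110)₂. Start with P = (59, 74) for the leading 1-bit.
double: tangent at (59, 74): λ = (3·59² + 51)/(2·74) ≡ 81/59. 59⁻¹ ≡ 86 (mod 89) since 59·86 = 5074 ≡ 1, so λ ≡ 81·86 ≡ 24.
  x = λ² - 59 - 59 = 576 - 118 ≡ 13; y = λ·(59 - 13) - 74 ≡ 51. → (13, 51)
add P: (13, 51) + (59, 74). λ = (74 - 51)/(59 - 13) ≡ 23/46 mod 89. 46⁻¹ ≡ 60 (mod 89), so λ ≡ 45.
  x = λ² - 13 - 59 = 2025 - 72 ≡ 84; y = λ·(13 - 84) - 51 ≡ 47. → (84, 47)
double: tangent at (84, 47): λ = (3·84² + 51)/(2·47) ≡ 37/5. 5⁻¹ ≡ 18 (mod 89), so λ ≡ 37·18 ≡ 43.
  x = λ² - 84 - 84 = 1849 - 168 ≡ 79; y = λ·(84 - 79) - 47 ≡ 79. → (79, 79)

(79, 79)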